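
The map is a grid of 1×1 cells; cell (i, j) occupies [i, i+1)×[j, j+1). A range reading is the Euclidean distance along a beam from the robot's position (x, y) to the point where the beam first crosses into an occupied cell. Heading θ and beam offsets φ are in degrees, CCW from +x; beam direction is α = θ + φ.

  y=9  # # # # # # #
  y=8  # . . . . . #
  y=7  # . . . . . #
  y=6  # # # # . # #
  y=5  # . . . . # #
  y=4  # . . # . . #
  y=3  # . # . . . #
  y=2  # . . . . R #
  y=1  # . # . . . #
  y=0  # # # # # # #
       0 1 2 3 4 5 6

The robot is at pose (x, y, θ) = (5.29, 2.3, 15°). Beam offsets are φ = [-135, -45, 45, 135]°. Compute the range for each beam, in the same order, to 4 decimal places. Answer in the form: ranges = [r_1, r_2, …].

ranges = [1.5011, 0.8198, 1.4200, 2.6443]

beam 1: φ=-135°, α=240°
  d=(-0.5000,-0.8660)  start (5,2)  tX=0.5800 tY=0.3464  stride 1/|dx|=2.0000 1/|dy|=1.1547
    cross y-line → (5,1), t=0.3464
    cross x-line → (4,1), t=0.5800
    cross y-line → (4,0), t=1.5011 (wall)
  → r_1 = 1.5011
beam 2: φ=-45°, α=330°
  d=(0.8660,-0.5000)  start (5,2)  tX=0.8198 tY=0.6000  stride 1/|dx|=1.1547 1/|dy|=2.0000
    cross y-line → (5,1), t=0.6000
    cross x-line → (6,1), t=0.8198 (wall)
  → r_2 = 0.8198
beam 3: φ=45°, α=60°
  d=(0.5000,0.8660)  start (5,2)  tX=1.4200 tY=0.8083  stride 1/|dx|=2.0000 1/|dy|=1.1547
    cross y-line → (5,3), t=0.8083
    cross x-line → (6,3), t=1.4200 (wall)
  → r_3 = 1.4200
beam 4: φ=135°, α=150°
  d=(-0.8660,0.5000)  start (5,2)  tX=0.3349 tY=1.4000  stride 1/|dx|=1.1547 1/|dy|=2.0000
    cross x-line → (4,2), t=0.3349
    cross y-line → (4,3), t=1.4000
    cross x-line → (3,3), t=1.4896
    cross x-line → (2,3), t=2.6443 (wall)
  → r_4 = 2.6443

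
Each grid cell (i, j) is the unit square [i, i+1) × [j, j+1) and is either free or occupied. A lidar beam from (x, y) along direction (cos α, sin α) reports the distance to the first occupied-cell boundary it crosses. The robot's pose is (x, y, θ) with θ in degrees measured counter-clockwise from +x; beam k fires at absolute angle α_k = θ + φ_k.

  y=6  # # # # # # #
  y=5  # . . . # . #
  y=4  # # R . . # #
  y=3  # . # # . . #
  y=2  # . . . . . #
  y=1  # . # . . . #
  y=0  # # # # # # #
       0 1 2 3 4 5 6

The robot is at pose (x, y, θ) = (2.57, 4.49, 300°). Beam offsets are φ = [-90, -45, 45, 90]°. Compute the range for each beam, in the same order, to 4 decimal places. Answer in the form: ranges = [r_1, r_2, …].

beam 1: φ=-90°, α=210°
  direction (-0.8660, -0.5000); cell (2,4); t to first gridline: x 0.6582, y 0.9800 (then +1.1547 / +2.0000)
    (1,4) via x @ 0.6582  # hit
  → r_1 = 0.6582
beam 2: φ=-45°, α=255°
  direction (-0.2588, -0.9659); cell (2,4); t to first gridline: x 2.2023, y 0.5073 (then +3.8637 / +1.0353)
    (2,3) via y @ 0.5073  # hit
  → r_2 = 0.5073
beam 3: φ=45°, α=345°
  direction (0.9659, -0.2588); cell (2,4); t to first gridline: x 0.4452, y 1.8932 (then +1.0353 / +3.8637)
    (3,4) via x @ 0.4452
    (4,4) via x @ 1.4804
    (4,3) via y @ 1.8932
    (5,3) via x @ 2.5157
    (6,3) via x @ 3.5510  # hit
  → r_3 = 3.5510
beam 4: φ=90°, α=30°
  direction (0.8660, 0.5000); cell (2,4); t to first gridline: x 0.4965, y 1.0200 (then +1.1547 / +2.0000)
    (3,4) via x @ 0.4965
    (3,5) via y @ 1.0200
    (4,5) via x @ 1.6512  # hit
  → r_4 = 1.6512

ranges = [0.6582, 0.5073, 3.5510, 1.6512]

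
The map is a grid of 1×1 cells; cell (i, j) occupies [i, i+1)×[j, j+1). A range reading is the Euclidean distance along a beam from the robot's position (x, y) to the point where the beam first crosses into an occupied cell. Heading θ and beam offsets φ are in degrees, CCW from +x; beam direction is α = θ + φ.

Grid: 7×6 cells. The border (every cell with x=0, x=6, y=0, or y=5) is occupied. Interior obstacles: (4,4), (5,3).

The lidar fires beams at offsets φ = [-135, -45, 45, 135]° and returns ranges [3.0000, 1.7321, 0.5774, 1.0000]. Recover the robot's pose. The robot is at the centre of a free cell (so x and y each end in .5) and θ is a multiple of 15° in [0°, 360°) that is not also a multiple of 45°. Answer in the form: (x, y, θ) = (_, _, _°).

Candidates: 18 free-cell centres × 16 headings = 288 poses. Raycast each; keep the one whose scan matches to 4 dp.
  (2.5, 3.5, 210°): beam 1 = 1.5529 ≠ 3.0000 ✗
  (3.5, 2.5, 255°): beam 1 = 2.8868 ≠ 3.0000 ✗
  (2.5, 1.5, 60°): beam 1 = 0.5176 ≠ 3.0000 ✗
  (3.5, 2.5, 210°): beam 1 = 1.9319 ≠ 3.0000 ✗
  …
  (2.5, 1.5, 195°): r_1=3.0000, r_2=1.7321, r_3=0.5774, r_4=1.0000 — all match ✓
No second candidate reproduces the full scan.

(x, y, θ) = (2.5, 1.5, 195°)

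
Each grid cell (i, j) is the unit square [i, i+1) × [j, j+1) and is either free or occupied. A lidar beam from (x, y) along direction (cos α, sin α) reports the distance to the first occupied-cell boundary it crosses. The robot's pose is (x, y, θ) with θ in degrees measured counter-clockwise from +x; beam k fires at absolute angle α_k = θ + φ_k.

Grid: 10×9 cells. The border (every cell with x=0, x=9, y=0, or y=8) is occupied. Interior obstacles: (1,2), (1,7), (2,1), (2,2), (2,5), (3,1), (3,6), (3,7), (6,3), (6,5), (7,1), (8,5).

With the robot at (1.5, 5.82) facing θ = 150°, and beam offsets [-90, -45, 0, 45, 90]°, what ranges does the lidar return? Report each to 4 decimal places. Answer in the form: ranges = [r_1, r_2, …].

beam 1: φ=-90°, α=60°
  cosα=0.5000 sinα=0.8660 | (1,5) | tMaxX 1.0000 tMaxY 0.2078 | tΔX 2.0000 tΔY 1.1547
    t=0.2078 [y] (1,6)
    t=1.0000 [x] (2,6)
    t=1.3625 [y] (2,7)
    t=2.5172 [y] (2,8) — stop
  → r_1 = 2.5172
beam 2: φ=-45°, α=105°
  cosα=-0.2588 sinα=0.9659 | (1,5) | tMaxX 1.9319 tMaxY 0.1863 | tΔX 3.8637 tΔY 1.0353
    t=0.1863 [y] (1,6)
    t=1.2216 [y] (1,7) — stop
  → r_2 = 1.2216
beam 3: φ=0°, α=150°
  cosα=-0.8660 sinα=0.5000 | (1,5) | tMaxX 0.5774 tMaxY 0.3600 | tΔX 1.1547 tΔY 2.0000
    t=0.3600 [y] (1,6)
    t=0.5774 [x] (0,6) — stop
  → r_3 = 0.5774
beam 4: φ=45°, α=195°
  cosα=-0.9659 sinα=-0.2588 | (1,5) | tMaxX 0.5176 tMaxY 3.1682 | tΔX 1.0353 tΔY 3.8637
    t=0.5176 [x] (0,5) — stop
  → r_4 = 0.5176
beam 5: φ=90°, α=240°
  cosα=-0.5000 sinα=-0.8660 | (1,5) | tMaxX 1.0000 tMaxY 0.9469 | tΔX 2.0000 tΔY 1.1547
    t=0.9469 [y] (1,4)
    t=1.0000 [x] (0,4) — stop
  → r_5 = 1.0000

ranges = [2.5172, 1.2216, 0.5774, 0.5176, 1.0000]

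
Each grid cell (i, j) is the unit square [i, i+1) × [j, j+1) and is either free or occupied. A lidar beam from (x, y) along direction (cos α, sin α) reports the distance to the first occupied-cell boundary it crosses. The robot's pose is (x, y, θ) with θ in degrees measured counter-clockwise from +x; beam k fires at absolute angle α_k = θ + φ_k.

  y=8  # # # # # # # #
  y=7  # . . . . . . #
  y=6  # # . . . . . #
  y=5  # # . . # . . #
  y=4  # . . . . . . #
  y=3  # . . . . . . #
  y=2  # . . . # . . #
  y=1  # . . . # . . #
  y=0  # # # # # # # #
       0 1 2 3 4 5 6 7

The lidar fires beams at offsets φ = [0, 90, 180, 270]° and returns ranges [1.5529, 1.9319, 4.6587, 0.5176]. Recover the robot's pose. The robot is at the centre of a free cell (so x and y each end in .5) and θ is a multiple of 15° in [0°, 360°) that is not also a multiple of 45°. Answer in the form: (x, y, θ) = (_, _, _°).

Candidates: 37 free-cell centres × 16 headings = 592 poses. Raycast each; keep the one whose scan matches to 4 dp.
  (1.5, 1.5, 255°): beam 1 = 0.5176 ≠ 1.5529 ✗
  (6.5, 1.5, 165°): beam 2 = 0.5176 ≠ 1.9319 ✗
  (5.5, 5.5, 150°): beam 1 = 0.5774 ≠ 1.5529 ✗
  (5.5, 6.5, 30°): beam 1 = 1.7321 ≠ 1.5529 ✗
  …
  (2.5, 7.5, 165°): r_1=1.5529, r_2=1.9319, r_3=4.6587, r_4=0.5176 — all match ✓
Only this pose fits every beam.

(x, y, θ) = (2.5, 7.5, 165°)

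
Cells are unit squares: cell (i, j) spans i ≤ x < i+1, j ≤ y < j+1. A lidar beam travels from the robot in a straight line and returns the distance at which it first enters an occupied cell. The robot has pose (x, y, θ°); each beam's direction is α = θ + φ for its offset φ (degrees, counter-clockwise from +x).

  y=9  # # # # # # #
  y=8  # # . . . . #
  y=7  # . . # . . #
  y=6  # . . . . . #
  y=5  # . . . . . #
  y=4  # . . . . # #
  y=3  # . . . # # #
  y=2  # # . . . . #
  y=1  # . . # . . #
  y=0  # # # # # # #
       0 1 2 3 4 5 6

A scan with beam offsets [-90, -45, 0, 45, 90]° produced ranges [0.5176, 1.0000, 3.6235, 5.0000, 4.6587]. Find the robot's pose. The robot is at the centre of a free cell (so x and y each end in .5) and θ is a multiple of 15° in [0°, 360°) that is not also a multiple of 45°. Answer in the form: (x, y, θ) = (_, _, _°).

Enumerate (i+0.5, j+0.5, θ) over the 33 free cells and 16 admissible headings. For each, cast all 5 beams and compare to the given ranges.
  (5.5, 1.5, 210°): beam 1 = 1.7321 ≠ 0.5176 ✗
  (5.5, 6.5, 240°): beam 1 = 1.7321 ≠ 0.5176 ✗
  (5.5, 8.5, 150°): beam 1 = 0.5774 ≠ 0.5176 ✗
  (2.5, 2.5, 195°): beam 1 = 5.6940 ≠ 0.5176 ✗
  …
  (5.5, 5.5, 105°): r_1=0.5176, r_2=1.0000, r_3=3.6235, r_4=5.0000, r_5=4.6587 — all match ✓
No second candidate reproduces the full scan.

(x, y, θ) = (5.5, 5.5, 105°)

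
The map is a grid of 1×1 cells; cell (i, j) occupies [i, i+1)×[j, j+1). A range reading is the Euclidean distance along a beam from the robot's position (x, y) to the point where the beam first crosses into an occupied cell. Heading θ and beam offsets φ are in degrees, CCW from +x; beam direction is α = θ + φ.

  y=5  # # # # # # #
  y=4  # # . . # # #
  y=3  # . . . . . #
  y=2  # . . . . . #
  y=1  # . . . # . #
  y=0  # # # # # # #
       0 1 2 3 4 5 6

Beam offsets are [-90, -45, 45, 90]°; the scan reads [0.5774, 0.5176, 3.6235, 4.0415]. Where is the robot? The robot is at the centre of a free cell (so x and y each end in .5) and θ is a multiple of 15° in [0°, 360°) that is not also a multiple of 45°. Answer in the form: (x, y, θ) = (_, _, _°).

(x, y, θ) = (2.5, 4.5, 240°)

Candidates: 16 free-cell centres × 16 headings = 256 poses. Raycast each; keep the one whose scan matches to 4 dp.
  (5.5, 1.5, 210°): beam 1 = 2.8868 ≠ 0.5774 ✗
  (2.5, 3.5, 240°): beam 1 = 1.0000 ≠ 0.5774 ✗
  (1.5, 3.5, 300°): beam 2 = 1.9319 ≠ 0.5176 ✗
  (5.5, 1.5, 60°): beam 3 = 2.5882 ≠ 3.6235 ✗
  …
  (2.5, 4.5, 240°): r_1=0.5774, r_2=0.5176, r_3=3.6235, r_4=4.0415 — all match ✓
Unique over the lattice → pose = (2.5, 4.5, 240°).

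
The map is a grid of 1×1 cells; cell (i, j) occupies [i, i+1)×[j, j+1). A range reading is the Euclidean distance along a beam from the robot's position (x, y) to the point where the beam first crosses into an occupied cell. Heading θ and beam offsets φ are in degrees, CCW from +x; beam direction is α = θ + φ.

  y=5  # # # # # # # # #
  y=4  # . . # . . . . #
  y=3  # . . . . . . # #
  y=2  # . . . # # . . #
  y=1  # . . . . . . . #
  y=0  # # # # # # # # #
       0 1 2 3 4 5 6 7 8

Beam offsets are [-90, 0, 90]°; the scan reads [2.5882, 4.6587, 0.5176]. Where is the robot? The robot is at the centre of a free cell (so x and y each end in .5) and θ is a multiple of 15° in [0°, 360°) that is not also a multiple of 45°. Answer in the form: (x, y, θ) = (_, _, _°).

(x, y, θ) = (3.5, 3.5, 15°)

Candidates: 24 free-cell centres × 16 headings = 384 poses. Raycast each; keep the one whose scan matches to 4 dp.
  (1.5, 4.5, 195°): beam 1 = 0.5176 ≠ 2.5882 ✗
  (2.5, 1.5, 120°): beam 1 = 1.7321 ≠ 2.5882 ✗
  (6.5, 2.5, 60°): beam 1 = 1.7321 ≠ 2.5882 ✗
  …
  (3.5, 3.5, 15°): r_1=2.5882, r_2=4.6587, r_3=0.5176 — all match ✓
Only this pose fits every beam.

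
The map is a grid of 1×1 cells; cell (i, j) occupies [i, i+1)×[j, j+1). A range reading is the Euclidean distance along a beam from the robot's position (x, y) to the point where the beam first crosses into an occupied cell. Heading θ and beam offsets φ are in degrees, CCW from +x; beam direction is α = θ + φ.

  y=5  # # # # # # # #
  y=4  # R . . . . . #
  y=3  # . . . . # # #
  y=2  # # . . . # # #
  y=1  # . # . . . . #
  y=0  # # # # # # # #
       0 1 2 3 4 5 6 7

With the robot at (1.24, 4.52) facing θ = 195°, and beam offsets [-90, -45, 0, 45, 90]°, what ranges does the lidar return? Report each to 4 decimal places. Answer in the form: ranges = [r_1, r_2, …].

ranges = [0.4969, 0.2771, 0.2485, 0.4800, 1.5736]

beam 1: φ=-90°, α=105°
  d=(-0.2588,0.9659)  start (1,4)  tX=0.9273 tY=0.4969  stride 1/|dx|=3.8637 1/|dy|=1.0353
    cross y-line → (1,5), t=0.4969 (wall)
  → r_1 = 0.4969
beam 2: φ=-45°, α=150°
  d=(-0.8660,0.5000)  start (1,4)  tX=0.2771 tY=0.9600  stride 1/|dx|=1.1547 1/|dy|=2.0000
    cross x-line → (0,4), t=0.2771 (wall)
  → r_2 = 0.2771
beam 3: φ=0°, α=195°
  d=(-0.9659,-0.2588)  start (1,4)  tX=0.2485 tY=2.0091  stride 1/|dx|=1.0353 1/|dy|=3.8637
    cross x-line → (0,4), t=0.2485 (wall)
  → r_3 = 0.2485
beam 4: φ=45°, α=240°
  d=(-0.5000,-0.8660)  start (1,4)  tX=0.4800 tY=0.6004  stride 1/|dx|=2.0000 1/|dy|=1.1547
    cross x-line → (0,4), t=0.4800 (wall)
  → r_4 = 0.4800
beam 5: φ=90°, α=285°
  d=(0.2588,-0.9659)  start (1,4)  tX=2.9364 tY=0.5383  stride 1/|dx|=3.8637 1/|dy|=1.0353
    cross y-line → (1,3), t=0.5383
    cross y-line → (1,2), t=1.5736 (wall)
  → r_5 = 1.5736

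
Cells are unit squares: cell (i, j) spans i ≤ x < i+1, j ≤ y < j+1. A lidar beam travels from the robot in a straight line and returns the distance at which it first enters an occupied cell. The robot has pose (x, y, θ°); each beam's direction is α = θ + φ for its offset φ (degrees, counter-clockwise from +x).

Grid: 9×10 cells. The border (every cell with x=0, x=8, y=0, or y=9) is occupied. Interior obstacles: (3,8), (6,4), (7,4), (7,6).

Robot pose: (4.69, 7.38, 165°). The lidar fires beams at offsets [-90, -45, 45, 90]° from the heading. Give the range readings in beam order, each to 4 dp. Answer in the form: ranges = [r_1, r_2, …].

beam 1: φ=-90°, α=75°
  direction (0.2588, 0.9659); cell (4,7); t to first gridline: x 1.1977, y 0.6419 (then +3.8637 / +1.0353)
    (4,8) via y @ 0.6419
    (5,8) via x @ 1.1977
    (5,9) via y @ 1.6771  # hit
  → r_1 = 1.6771
beam 2: φ=-45°, α=120°
  direction (-0.5000, 0.8660); cell (4,7); t to first gridline: x 1.3800, y 0.7159 (then +2.0000 / +1.1547)
    (4,8) via y @ 0.7159
    (3,8) via x @ 1.3800  # hit
  → r_2 = 1.3800
beam 3: φ=45°, α=210°
  direction (-0.8660, -0.5000); cell (4,7); t to first gridline: x 0.7967, y 0.7600 (then +1.1547 / +2.0000)
    (4,6) via y @ 0.7600
    (3,6) via x @ 0.7967
    (2,6) via x @ 1.9514
    (2,5) via y @ 2.7600
    (1,5) via x @ 3.1061
    (0,5) via x @ 4.2608  # hit
  → r_3 = 4.2608
beam 4: φ=90°, α=255°
  direction (-0.2588, -0.9659); cell (4,7); t to first gridline: x 2.6660, y 0.3934 (then +3.8637 / +1.0353)
    (4,6) via y @ 0.3934
    (4,5) via y @ 1.4287
    (4,4) via y @ 2.4640
    (3,4) via x @ 2.6660
    (3,3) via y @ 3.4992
    (3,2) via y @ 4.5345
    (3,1) via y @ 5.5698
    (2,1) via x @ 6.5297
    (2,0) via y @ 6.6051  # hit
  → r_4 = 6.6051

ranges = [1.6771, 1.3800, 4.2608, 6.6051]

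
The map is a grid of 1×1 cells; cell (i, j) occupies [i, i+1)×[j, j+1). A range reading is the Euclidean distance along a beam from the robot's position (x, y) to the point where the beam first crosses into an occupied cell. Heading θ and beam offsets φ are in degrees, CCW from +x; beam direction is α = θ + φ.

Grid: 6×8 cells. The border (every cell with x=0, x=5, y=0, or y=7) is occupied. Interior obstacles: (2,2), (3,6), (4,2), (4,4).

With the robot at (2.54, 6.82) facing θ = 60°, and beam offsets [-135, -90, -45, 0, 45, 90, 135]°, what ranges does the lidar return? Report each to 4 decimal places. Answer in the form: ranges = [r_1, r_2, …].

beam 1: φ=-135°, α=285°
  direction (0.2588, -0.9659); cell (2,6); t to first gridline: x 1.7773, y 0.8489 (then +3.8637 / +1.0353)
    (2,5) via y @ 0.8489
    (3,5) via x @ 1.7773
    (3,4) via y @ 1.8842
    (3,3) via y @ 2.9195
    (3,2) via y @ 3.9548
    (3,1) via y @ 4.9900
    (4,1) via x @ 5.6410
    (4,0) via y @ 6.0253  # hit
  → r_1 = 6.0253
beam 2: φ=-90°, α=330°
  direction (0.8660, -0.5000); cell (2,6); t to first gridline: x 0.5312, y 1.6400 (then +1.1547 / +2.0000)
    (3,6) via x @ 0.5312  # hit
  → r_2 = 0.5312
beam 3: φ=-45°, α=15°
  direction (0.9659, 0.2588); cell (2,6); t to first gridline: x 0.4762, y 0.6955 (then +1.0353 / +3.8637)
    (3,6) via x @ 0.4762  # hit
  → r_3 = 0.4762
beam 4: φ=0°, α=60°
  direction (0.5000, 0.8660); cell (2,6); t to first gridline: x 0.9200, y 0.2078 (then +2.0000 / +1.1547)
    (2,7) via y @ 0.2078  # hit
  → r_4 = 0.2078
beam 5: φ=45°, α=105°
  direction (-0.2588, 0.9659); cell (2,6); t to first gridline: x 2.0864, y 0.1863 (then +3.8637 / +1.0353)
    (2,7) via y @ 0.1863  # hit
  → r_5 = 0.1863
beam 6: φ=90°, α=150°
  direction (-0.8660, 0.5000); cell (2,6); t to first gridline: x 0.6235, y 0.3600 (then +1.1547 / +2.0000)
    (2,7) via y @ 0.3600  # hit
  → r_6 = 0.3600
beam 7: φ=135°, α=195°
  direction (-0.9659, -0.2588); cell (2,6); t to first gridline: x 0.5590, y 3.1682 (then +1.0353 / +3.8637)
    (1,6) via x @ 0.5590
    (0,6) via x @ 1.5943  # hit
  → r_7 = 1.5943

ranges = [6.0253, 0.5312, 0.4762, 0.2078, 0.1863, 0.3600, 1.5943]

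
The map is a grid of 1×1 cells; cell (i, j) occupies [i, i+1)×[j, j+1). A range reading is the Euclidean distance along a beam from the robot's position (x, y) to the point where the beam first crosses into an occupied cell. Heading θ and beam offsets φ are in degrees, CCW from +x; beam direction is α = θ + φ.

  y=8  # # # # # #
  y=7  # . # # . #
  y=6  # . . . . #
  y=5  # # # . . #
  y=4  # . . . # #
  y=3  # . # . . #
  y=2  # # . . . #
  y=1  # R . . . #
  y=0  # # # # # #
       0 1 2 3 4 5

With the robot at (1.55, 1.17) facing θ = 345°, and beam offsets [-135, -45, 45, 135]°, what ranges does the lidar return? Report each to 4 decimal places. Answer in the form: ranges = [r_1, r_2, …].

ranges = [0.3400, 0.1963, 3.9837, 0.9584]

beam 1: φ=-135°, α=210°
  d=(-0.8660,-0.5000)  start (1,1)  tX=0.6351 tY=0.3400  stride 1/|dx|=1.1547 1/|dy|=2.0000
    cross y-line → (1,0), t=0.3400 (wall)
  → r_1 = 0.3400
beam 2: φ=-45°, α=300°
  d=(0.5000,-0.8660)  start (1,1)  tX=0.9000 tY=0.1963  stride 1/|dx|=2.0000 1/|dy|=1.1547
    cross y-line → (1,0), t=0.1963 (wall)
  → r_2 = 0.1963
beam 3: φ=45°, α=30°
  d=(0.8660,0.5000)  start (1,1)  tX=0.5196 tY=1.6600  stride 1/|dx|=1.1547 1/|dy|=2.0000
    cross x-line → (2,1), t=0.5196
    cross y-line → (2,2), t=1.6600
    cross x-line → (3,2), t=1.6743
    cross x-line → (4,2), t=2.8290
    cross y-line → (4,3), t=3.6600
    cross x-line → (5,3), t=3.9837 (wall)
  → r_3 = 3.9837
beam 4: φ=135°, α=120°
  d=(-0.5000,0.8660)  start (1,1)  tX=1.1000 tY=0.9584  stride 1/|dx|=2.0000 1/|dy|=1.1547
    cross y-line → (1,2), t=0.9584 (wall)
  → r_4 = 0.9584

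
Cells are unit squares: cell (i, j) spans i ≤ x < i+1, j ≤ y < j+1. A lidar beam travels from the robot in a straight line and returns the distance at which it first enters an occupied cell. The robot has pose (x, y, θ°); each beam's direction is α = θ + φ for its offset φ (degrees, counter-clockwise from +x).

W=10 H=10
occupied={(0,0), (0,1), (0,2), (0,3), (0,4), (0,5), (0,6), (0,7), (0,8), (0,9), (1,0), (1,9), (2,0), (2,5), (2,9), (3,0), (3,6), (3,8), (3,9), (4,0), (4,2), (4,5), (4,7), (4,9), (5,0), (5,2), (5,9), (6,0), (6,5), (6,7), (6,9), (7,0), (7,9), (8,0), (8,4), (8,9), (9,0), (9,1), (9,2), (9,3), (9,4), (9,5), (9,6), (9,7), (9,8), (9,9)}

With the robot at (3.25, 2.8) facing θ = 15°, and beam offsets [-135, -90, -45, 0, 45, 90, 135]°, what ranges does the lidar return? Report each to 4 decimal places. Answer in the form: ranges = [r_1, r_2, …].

beam 1: φ=-135°, α=240°
  direction (-0.5000, -0.8660); cell (3,2); t to first gridline: x 0.5000, y 0.9238 (then +2.0000 / +1.1547)
    (2,2) via x @ 0.5000
    (2,1) via y @ 0.9238
    (2,0) via y @ 2.0785  # hit
  → r_1 = 2.0785
beam 2: φ=-90°, α=285°
  direction (0.2588, -0.9659); cell (3,2); t to first gridline: x 2.8978, y 0.8282 (then +3.8637 / +1.0353)
    (3,1) via y @ 0.8282
    (3,0) via y @ 1.8635  # hit
  → r_2 = 1.8635
beam 3: φ=-45°, α=330°
  direction (0.8660, -0.5000); cell (3,2); t to first gridline: x 0.8660, y 1.6000 (then +1.1547 / +2.0000)
    (4,2) via x @ 0.8660  # hit
  → r_3 = 0.8660
beam 4: φ=0°, α=15°
  direction (0.9659, 0.2588); cell (3,2); t to first gridline: x 0.7765, y 0.7727 (then +1.0353 / +3.8637)
    (3,3) via y @ 0.7727
    (4,3) via x @ 0.7765
    (5,3) via x @ 1.8117
    (6,3) via x @ 2.8470
    (7,3) via x @ 3.8823
    (7,4) via y @ 4.6364
    (8,4) via x @ 4.9176  # hit
  → r_4 = 4.9176
beam 5: φ=45°, α=60°
  direction (0.5000, 0.8660); cell (3,2); t to first gridline: x 1.5000, y 0.2309 (then +2.0000 / +1.1547)
    (3,3) via y @ 0.2309
    (3,4) via y @ 1.3856
    (4,4) via x @ 1.5000
    (4,5) via y @ 2.5403  # hit
  → r_5 = 2.5403
beam 6: φ=90°, α=105°
  direction (-0.2588, 0.9659); cell (3,2); t to first gridline: x 0.9659, y 0.2071 (then +3.8637 / +1.0353)
    (3,3) via y @ 0.2071
    (2,3) via x @ 0.9659
    (2,4) via y @ 1.2423
    (2,5) via y @ 2.2776  # hit
  → r_6 = 2.2776
beam 7: φ=135°, α=150°
  direction (-0.8660, 0.5000); cell (3,2); t to first gridline: x 0.2887, y 0.4000 (then +1.1547 / +2.0000)
    (2,2) via x @ 0.2887
    (2,3) via y @ 0.4000
    (1,3) via x @ 1.4434
    (1,4) via y @ 2.4000
    (0,4) via x @ 2.5981  # hit
  → r_7 = 2.5981

ranges = [2.0785, 1.8635, 0.8660, 4.9176, 2.5403, 2.2776, 2.5981]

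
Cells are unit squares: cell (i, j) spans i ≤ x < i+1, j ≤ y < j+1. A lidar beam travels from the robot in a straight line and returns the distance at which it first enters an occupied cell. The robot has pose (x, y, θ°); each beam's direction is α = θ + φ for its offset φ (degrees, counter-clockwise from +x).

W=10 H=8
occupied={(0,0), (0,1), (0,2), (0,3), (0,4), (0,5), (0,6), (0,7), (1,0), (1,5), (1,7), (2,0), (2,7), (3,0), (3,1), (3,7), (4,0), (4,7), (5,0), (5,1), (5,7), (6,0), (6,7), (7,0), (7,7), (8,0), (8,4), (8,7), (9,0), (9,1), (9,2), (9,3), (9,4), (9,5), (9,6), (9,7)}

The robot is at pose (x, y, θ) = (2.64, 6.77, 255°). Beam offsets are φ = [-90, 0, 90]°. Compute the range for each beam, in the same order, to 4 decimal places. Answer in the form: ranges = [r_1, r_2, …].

ranges = [0.8887, 5.9735, 6.5844]

beam 1: φ=-90°, α=165°
  cosα=-0.9659 sinα=0.2588 | (2,6) | tMaxX 0.6626 tMaxY 0.8887 | tΔX 1.0353 tΔY 3.8637
    t=0.6626 [x] (1,6)
    t=0.8887 [y] (1,7) — stop
  → r_1 = 0.8887
beam 2: φ=0°, α=255°
  cosα=-0.2588 sinα=-0.9659 | (2,6) | tMaxX 2.4728 tMaxY 0.7972 | tΔX 3.8637 tΔY 1.0353
    t=0.7972 [y] (2,5)
    t=1.8324 [y] (2,4)
    t=2.4728 [x] (1,4)
    t=2.8677 [y] (1,3)
    t=3.9030 [y] (1,2)
    t=4.9383 [y] (1,1)
    t=5.9735 [y] (1,0) — stop
  → r_2 = 5.9735
beam 3: φ=90°, α=345°
  cosα=0.9659 sinα=-0.2588 | (2,6) | tMaxX 0.3727 tMaxY 2.9751 | tΔX 1.0353 tΔY 3.8637
    t=0.3727 [x] (3,6)
    t=1.4080 [x] (4,6)
    t=2.4433 [x] (5,6)
    t=2.9751 [y] (5,5)
    t=3.4785 [x] (6,5)
    t=4.5138 [x] (7,5)
    t=5.5491 [x] (8,5)
    t=6.5844 [x] (9,5) — stop
  → r_3 = 6.5844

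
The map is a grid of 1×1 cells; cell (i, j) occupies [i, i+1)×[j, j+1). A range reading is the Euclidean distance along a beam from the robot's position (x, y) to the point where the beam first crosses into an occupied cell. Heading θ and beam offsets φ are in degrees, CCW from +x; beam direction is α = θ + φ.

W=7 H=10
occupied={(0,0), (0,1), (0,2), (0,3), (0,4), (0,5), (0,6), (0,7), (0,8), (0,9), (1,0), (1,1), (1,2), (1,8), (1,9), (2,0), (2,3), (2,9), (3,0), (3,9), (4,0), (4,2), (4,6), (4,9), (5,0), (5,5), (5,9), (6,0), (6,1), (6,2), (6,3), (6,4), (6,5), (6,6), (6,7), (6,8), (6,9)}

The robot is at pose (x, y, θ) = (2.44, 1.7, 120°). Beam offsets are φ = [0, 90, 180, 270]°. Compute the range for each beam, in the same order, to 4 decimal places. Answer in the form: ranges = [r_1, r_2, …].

ranges = [0.8800, 0.5081, 0.8083, 1.8013]

beam 1: φ=0°, α=120°
  direction (-0.5000, 0.8660); cell (2,1); t to first gridline: x 0.8800, y 0.3464 (then +2.0000 / +1.1547)
    (2,2) via y @ 0.3464
    (1,2) via x @ 0.8800  # hit
  → r_1 = 0.8800
beam 2: φ=90°, α=210°
  direction (-0.8660, -0.5000); cell (2,1); t to first gridline: x 0.5081, y 1.4000 (then +1.1547 / +2.0000)
    (1,1) via x @ 0.5081  # hit
  → r_2 = 0.5081
beam 3: φ=180°, α=300°
  direction (0.5000, -0.8660); cell (2,1); t to first gridline: x 1.1200, y 0.8083 (then +2.0000 / +1.1547)
    (2,0) via y @ 0.8083  # hit
  → r_3 = 0.8083
beam 4: φ=270°, α=30°
  direction (0.8660, 0.5000); cell (2,1); t to first gridline: x 0.6466, y 0.6000 (then +1.1547 / +2.0000)
    (2,2) via y @ 0.6000
    (3,2) via x @ 0.6466
    (4,2) via x @ 1.8013  # hit
  → r_4 = 1.8013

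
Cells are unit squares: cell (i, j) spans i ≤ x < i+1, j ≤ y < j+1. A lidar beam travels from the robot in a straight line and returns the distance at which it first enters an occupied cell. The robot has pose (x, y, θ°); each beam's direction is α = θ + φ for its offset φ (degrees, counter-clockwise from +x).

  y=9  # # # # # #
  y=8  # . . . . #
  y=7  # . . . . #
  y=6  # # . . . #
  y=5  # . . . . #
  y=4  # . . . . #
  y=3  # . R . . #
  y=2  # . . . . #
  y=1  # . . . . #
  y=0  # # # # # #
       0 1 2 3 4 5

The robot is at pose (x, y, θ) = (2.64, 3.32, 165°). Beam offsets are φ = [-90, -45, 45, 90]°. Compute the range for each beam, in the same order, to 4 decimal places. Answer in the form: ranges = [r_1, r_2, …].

beam 1: φ=-90°, α=75°
  d=(0.2588,0.9659)  start (2,3)  tX=1.3909 tY=0.7040  stride 1/|dx|=3.8637 1/|dy|=1.0353
    cross y-line → (2,4), t=0.7040
    cross x-line → (3,4), t=1.3909
    cross y-line → (3,5), t=1.7393
    cross y-line → (3,6), t=2.7745
    cross y-line → (3,7), t=3.8098
    cross y-line → (3,8), t=4.8451
    cross x-line → (4,8), t=5.2546
    cross y-line → (4,9), t=5.8804 (wall)
  → r_1 = 5.8804
beam 2: φ=-45°, α=120°
  d=(-0.5000,0.8660)  start (2,3)  tX=1.2800 tY=0.7852  stride 1/|dx|=2.0000 1/|dy|=1.1547
    cross y-line → (2,4), t=0.7852
    cross x-line → (1,4), t=1.2800
    cross y-line → (1,5), t=1.9399
    cross y-line → (1,6), t=3.0946 (wall)
  → r_2 = 3.0946
beam 3: φ=45°, α=210°
  d=(-0.8660,-0.5000)  start (2,3)  tX=0.7390 tY=0.6400  stride 1/|dx|=1.1547 1/|dy|=2.0000
    cross y-line → (2,2), t=0.6400
    cross x-line → (1,2), t=0.7390
    cross x-line → (0,2), t=1.8937 (wall)
  → r_3 = 1.8937
beam 4: φ=90°, α=255°
  d=(-0.2588,-0.9659)  start (2,3)  tX=2.4728 tY=0.3313  stride 1/|dx|=3.8637 1/|dy|=1.0353
    cross y-line → (2,2), t=0.3313
    cross y-line → (2,1), t=1.3666
    cross y-line → (2,0), t=2.4018 (wall)
  → r_4 = 2.4018

ranges = [5.8804, 3.0946, 1.8937, 2.4018]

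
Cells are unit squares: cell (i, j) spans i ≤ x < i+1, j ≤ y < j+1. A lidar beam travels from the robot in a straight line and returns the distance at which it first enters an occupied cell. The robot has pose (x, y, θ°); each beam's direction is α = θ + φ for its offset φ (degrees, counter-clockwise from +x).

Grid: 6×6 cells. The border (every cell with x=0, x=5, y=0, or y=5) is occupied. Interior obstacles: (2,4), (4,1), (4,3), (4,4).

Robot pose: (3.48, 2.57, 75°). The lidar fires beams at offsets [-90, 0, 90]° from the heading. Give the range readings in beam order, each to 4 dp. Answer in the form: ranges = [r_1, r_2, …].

ranges = [1.5736, 2.0091, 2.5675]

beam 1: φ=-90°, α=345°
  cosα=0.9659 sinα=-0.2588 | (3,2) | tMaxX 0.5383 tMaxY 2.2023 | tΔX 1.0353 tΔY 3.8637
    t=0.5383 [x] (4,2)
    t=1.5736 [x] (5,2) — stop
  → r_1 = 1.5736
beam 2: φ=0°, α=75°
  cosα=0.2588 sinα=0.9659 | (3,2) | tMaxX 2.0091 tMaxY 0.4452 | tΔX 3.8637 tΔY 1.0353
    t=0.4452 [y] (3,3)
    t=1.4804 [y] (3,4)
    t=2.0091 [x] (4,4) — stop
  → r_2 = 2.0091
beam 3: φ=90°, α=165°
  cosα=-0.9659 sinα=0.2588 | (3,2) | tMaxX 0.4969 tMaxY 1.6614 | tΔX 1.0353 tΔY 3.8637
    t=0.4969 [x] (2,2)
    t=1.5322 [x] (1,2)
    t=1.6614 [y] (1,3)
    t=2.5675 [x] (0,3) — stop
  → r_3 = 2.5675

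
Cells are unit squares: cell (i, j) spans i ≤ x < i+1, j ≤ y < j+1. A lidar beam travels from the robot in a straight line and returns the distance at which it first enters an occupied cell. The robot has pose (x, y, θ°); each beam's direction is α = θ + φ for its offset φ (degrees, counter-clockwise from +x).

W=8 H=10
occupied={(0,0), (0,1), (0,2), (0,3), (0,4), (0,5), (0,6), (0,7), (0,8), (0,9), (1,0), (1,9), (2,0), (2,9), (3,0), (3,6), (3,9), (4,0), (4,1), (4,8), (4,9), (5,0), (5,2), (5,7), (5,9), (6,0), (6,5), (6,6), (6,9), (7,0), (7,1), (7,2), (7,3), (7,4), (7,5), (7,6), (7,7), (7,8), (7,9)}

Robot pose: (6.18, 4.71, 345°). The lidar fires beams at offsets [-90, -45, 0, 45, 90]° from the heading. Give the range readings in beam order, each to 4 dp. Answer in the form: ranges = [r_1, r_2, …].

ranges = [1.7703, 1.6400, 0.8489, 0.5800, 0.3002]

beam 1: φ=-90°, α=255°
  d=(-0.2588,-0.9659)  start (6,4)  tX=0.6955 tY=0.7350  stride 1/|dx|=3.8637 1/|dy|=1.0353
    cross x-line → (5,4), t=0.6955
    cross y-line → (5,3), t=0.7350
    cross y-line → (5,2), t=1.7703 (wall)
  → r_1 = 1.7703
beam 2: φ=-45°, α=300°
  d=(0.5000,-0.8660)  start (6,4)  tX=1.6400 tY=0.8198  stride 1/|dx|=2.0000 1/|dy|=1.1547
    cross y-line → (6,3), t=0.8198
    cross x-line → (7,3), t=1.6400 (wall)
  → r_2 = 1.6400
beam 3: φ=0°, α=345°
  d=(0.9659,-0.2588)  start (6,4)  tX=0.8489 tY=2.7432  stride 1/|dx|=1.0353 1/|dy|=3.8637
    cross x-line → (7,4), t=0.8489 (wall)
  → r_3 = 0.8489
beam 4: φ=45°, α=30°
  d=(0.8660,0.5000)  start (6,4)  tX=0.9469 tY=0.5800  stride 1/|dx|=1.1547 1/|dy|=2.0000
    cross y-line → (6,5), t=0.5800 (wall)
  → r_4 = 0.5800
beam 5: φ=90°, α=75°
  d=(0.2588,0.9659)  start (6,4)  tX=3.1682 tY=0.3002  stride 1/|dx|=3.8637 1/|dy|=1.0353
    cross y-line → (6,5), t=0.3002 (wall)
  → r_5 = 0.3002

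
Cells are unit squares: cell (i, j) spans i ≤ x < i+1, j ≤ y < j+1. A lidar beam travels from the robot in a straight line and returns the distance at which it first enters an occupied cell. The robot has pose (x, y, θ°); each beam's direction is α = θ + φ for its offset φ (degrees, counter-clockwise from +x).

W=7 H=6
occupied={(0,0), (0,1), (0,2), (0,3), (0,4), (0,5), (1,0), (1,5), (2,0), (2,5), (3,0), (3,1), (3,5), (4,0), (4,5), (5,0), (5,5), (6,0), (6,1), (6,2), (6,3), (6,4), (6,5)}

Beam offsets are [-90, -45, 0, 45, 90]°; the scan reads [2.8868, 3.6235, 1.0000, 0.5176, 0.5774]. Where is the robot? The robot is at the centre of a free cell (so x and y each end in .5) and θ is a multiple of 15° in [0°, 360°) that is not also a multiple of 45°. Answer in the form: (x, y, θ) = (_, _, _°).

(x, y, θ) = (2.5, 4.5, 30°)

Enumerate (i+0.5, j+0.5, θ) over the 19 free cells and 16 admissible headings. For each, cast all 5 beams and compare to the given ranges.
  (2.5, 1.5, 210°): beam 1 = 3.0000 ≠ 2.8868 ✗
  (5.5, 4.5, 345°): beam 1 = 3.6235 ≠ 2.8868 ✗
  (5.5, 4.5, 285°): beam 1 = 4.6587 ≠ 2.8868 ✗
  (4.5, 1.5, 105°): beam 1 = 1.5529 ≠ 2.8868 ✗
  …
  (2.5, 4.5, 30°): r_1=2.8868, r_2=3.6235, r_3=1.0000, r_4=0.5176, r_5=0.5774 — all match ✓
Unique over the lattice → pose = (2.5, 4.5, 30°).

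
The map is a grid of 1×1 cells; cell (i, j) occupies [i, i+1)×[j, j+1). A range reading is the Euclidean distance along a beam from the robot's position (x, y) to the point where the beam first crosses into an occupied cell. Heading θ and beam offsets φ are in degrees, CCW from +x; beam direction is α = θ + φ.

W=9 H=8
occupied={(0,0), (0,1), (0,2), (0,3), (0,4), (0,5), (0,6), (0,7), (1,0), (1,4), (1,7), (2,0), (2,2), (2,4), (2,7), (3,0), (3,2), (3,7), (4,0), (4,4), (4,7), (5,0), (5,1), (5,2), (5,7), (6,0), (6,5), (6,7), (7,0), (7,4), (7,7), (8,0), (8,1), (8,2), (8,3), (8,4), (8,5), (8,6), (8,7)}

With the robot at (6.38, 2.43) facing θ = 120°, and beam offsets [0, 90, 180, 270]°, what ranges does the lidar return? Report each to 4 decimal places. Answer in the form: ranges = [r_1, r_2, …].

ranges = [2.7600, 0.4388, 1.6512, 1.8706]

beam 1: φ=0°, α=120°
  direction (-0.5000, 0.8660); cell (6,2); t to first gridline: x 0.7600, y 0.6582 (then +2.0000 / +1.1547)
    (6,3) via y @ 0.6582
    (5,3) via x @ 0.7600
    (5,4) via y @ 1.8129
    (4,4) via x @ 2.7600  # hit
  → r_1 = 2.7600
beam 2: φ=90°, α=210°
  direction (-0.8660, -0.5000); cell (6,2); t to first gridline: x 0.4388, y 0.8600 (then +1.1547 / +2.0000)
    (5,2) via x @ 0.4388  # hit
  → r_2 = 0.4388
beam 3: φ=180°, α=300°
  direction (0.5000, -0.8660); cell (6,2); t to first gridline: x 1.2400, y 0.4965 (then +2.0000 / +1.1547)
    (6,1) via y @ 0.4965
    (7,1) via x @ 1.2400
    (7,0) via y @ 1.6512  # hit
  → r_3 = 1.6512
beam 4: φ=270°, α=30°
  direction (0.8660, 0.5000); cell (6,2); t to first gridline: x 0.7159, y 1.1400 (then +1.1547 / +2.0000)
    (7,2) via x @ 0.7159
    (7,3) via y @ 1.1400
    (8,3) via x @ 1.8706  # hit
  → r_4 = 1.8706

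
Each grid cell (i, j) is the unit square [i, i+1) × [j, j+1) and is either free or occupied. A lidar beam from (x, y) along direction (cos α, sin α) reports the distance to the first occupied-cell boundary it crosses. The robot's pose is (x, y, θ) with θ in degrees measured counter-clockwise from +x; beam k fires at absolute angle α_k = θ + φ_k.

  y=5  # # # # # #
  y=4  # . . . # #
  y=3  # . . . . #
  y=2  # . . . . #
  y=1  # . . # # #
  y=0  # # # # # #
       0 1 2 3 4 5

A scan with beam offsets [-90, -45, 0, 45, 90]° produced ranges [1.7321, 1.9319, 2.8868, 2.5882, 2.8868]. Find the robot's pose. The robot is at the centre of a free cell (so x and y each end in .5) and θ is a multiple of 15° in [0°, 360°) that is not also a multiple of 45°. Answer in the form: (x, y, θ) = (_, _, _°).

The pose lattice has 13·16 = 208 candidates. Test each by forward raycasting.
  (4.5, 3.5, 255°): beam 1 = 3.6235 ≠ 1.7321 ✗
  (1.5, 4.5, 345°): beam 1 = 1.9319 ≠ 1.7321 ✗
  (3.5, 3.5, 75°): beam 1 = 1.5529 ≠ 1.7321 ✗
  (1.5, 1.5, 300°): beam 1 = 0.5774 ≠ 1.7321 ✗
  (2.5, 4.5, 105°): beam 1 = 1.5529 ≠ 1.7321 ✗
  …
  (3.5, 2.5, 120°): r_1=1.7321, r_2=1.9319, r_3=2.8868, r_4=2.5882, r_5=2.8868 — all match ✓
No second candidate reproduces the full scan.

(x, y, θ) = (3.5, 2.5, 120°)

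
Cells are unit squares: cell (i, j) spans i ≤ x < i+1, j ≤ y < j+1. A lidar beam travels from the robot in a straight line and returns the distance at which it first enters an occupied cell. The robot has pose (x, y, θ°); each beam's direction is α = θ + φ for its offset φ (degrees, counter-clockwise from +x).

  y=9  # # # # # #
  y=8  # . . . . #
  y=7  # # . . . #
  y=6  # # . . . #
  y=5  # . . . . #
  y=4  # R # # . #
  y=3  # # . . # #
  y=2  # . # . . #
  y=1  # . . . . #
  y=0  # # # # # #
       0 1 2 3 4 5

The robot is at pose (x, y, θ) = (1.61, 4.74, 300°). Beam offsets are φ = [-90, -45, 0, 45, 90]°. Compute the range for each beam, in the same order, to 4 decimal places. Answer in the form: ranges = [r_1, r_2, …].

ranges = [0.7044, 0.7661, 0.7800, 0.4038, 0.4503]

beam 1: φ=-90°, α=210°
  dir = (cos 210°, sin 210°) = (-0.8660, -0.5000); from cell (1,4)
  next x-line at t=0.7044, next y-line at t=1.4800; Δt_x=1.1547, Δt_y=2.0000
    x: enter (0,4) at t=0.7044 ← occupied
  → r_1 = 0.7044
beam 2: φ=-45°, α=255°
  dir = (cos 255°, sin 255°) = (-0.2588, -0.9659); from cell (1,4)
  next x-line at t=2.3569, next y-line at t=0.7661; Δt_x=3.8637, Δt_y=1.0353
    y: enter (1,3) at t=0.7661 ← occupied
  → r_2 = 0.7661
beam 3: φ=0°, α=300°
  dir = (cos 300°, sin 300°) = (0.5000, -0.8660); from cell (1,4)
  next x-line at t=0.7800, next y-line at t=0.8545; Δt_x=2.0000, Δt_y=1.1547
    x: enter (2,4) at t=0.7800 ← occupied
  → r_3 = 0.7800
beam 4: φ=45°, α=345°
  dir = (cos 345°, sin 345°) = (0.9659, -0.2588); from cell (1,4)
  next x-line at t=0.4038, next y-line at t=2.8591; Δt_x=1.0353, Δt_y=3.8637
    x: enter (2,4) at t=0.4038 ← occupied
  → r_4 = 0.4038
beam 5: φ=90°, α=30°
  dir = (cos 30°, sin 30°) = (0.8660, 0.5000); from cell (1,4)
  next x-line at t=0.4503, next y-line at t=0.5200; Δt_x=1.1547, Δt_y=2.0000
    x: enter (2,4) at t=0.4503 ← occupied
  → r_5 = 0.4503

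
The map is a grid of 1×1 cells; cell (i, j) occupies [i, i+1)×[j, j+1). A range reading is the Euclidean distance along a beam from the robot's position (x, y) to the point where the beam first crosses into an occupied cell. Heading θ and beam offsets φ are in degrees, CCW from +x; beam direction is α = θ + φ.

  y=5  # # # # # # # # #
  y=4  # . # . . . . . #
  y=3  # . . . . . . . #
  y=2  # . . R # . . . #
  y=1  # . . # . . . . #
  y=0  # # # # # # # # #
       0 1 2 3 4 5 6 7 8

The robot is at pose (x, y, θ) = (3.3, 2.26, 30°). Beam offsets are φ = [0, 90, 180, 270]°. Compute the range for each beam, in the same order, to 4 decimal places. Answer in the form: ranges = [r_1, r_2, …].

beam 1: φ=0°, α=30°
  d=(0.8660,0.5000)  start (3,2)  tX=0.8083 tY=1.4800  stride 1/|dx|=1.1547 1/|dy|=2.0000
    cross x-line → (4,2), t=0.8083 (wall)
  → r_1 = 0.8083
beam 2: φ=90°, α=120°
  d=(-0.5000,0.8660)  start (3,2)  tX=0.6000 tY=0.8545  stride 1/|dx|=2.0000 1/|dy|=1.1547
    cross x-line → (2,2), t=0.6000
    cross y-line → (2,3), t=0.8545
    cross y-line → (2,4), t=2.0092 (wall)
  → r_2 = 2.0092
beam 3: φ=180°, α=210°
  d=(-0.8660,-0.5000)  start (3,2)  tX=0.3464 tY=0.5200  stride 1/|dx|=1.1547 1/|dy|=2.0000
    cross x-line → (2,2), t=0.3464
    cross y-line → (2,1), t=0.5200
    cross x-line → (1,1), t=1.5011
    cross y-line → (1,0), t=2.5200 (wall)
  → r_3 = 2.5200
beam 4: φ=270°, α=300°
  d=(0.5000,-0.8660)  start (3,2)  tX=1.4000 tY=0.3002  stride 1/|dx|=2.0000 1/|dy|=1.1547
    cross y-line → (3,1), t=0.3002 (wall)
  → r_4 = 0.3002

ranges = [0.8083, 2.0092, 2.5200, 0.3002]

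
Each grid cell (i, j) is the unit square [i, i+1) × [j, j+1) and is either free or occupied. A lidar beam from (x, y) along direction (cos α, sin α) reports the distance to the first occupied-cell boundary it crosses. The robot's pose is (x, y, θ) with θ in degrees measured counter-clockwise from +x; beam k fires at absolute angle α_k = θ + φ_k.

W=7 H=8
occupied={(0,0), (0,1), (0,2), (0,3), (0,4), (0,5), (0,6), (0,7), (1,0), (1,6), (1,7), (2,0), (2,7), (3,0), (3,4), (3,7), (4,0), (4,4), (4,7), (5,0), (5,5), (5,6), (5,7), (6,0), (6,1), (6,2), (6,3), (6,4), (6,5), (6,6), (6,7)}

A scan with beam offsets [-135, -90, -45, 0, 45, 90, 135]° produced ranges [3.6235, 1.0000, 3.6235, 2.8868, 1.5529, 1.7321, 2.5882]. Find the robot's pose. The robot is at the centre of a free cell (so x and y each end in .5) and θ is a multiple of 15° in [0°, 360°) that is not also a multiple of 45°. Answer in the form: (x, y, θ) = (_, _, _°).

(x, y, θ) = (2.5, 3.5, 120°)

The pose lattice has 25·16 = 400 candidates. Test each by forward raycasting.
  (1.5, 4.5, 195°): beam 1 = 2.8868 ≠ 3.6235 ✗
  (1.5, 2.5, 240°): beam 1 = 1.9319 ≠ 3.6235 ✗
  (3.5, 1.5, 345°): beam 1 = 1.0000 ≠ 3.6235 ✗
  …
  (2.5, 3.5, 120°): r_1=3.6235, r_2=1.0000, r_3=3.6235, r_4=2.8868, r_5=1.5529, r_6=1.7321, r_7=2.5882 — all match ✓
No second candidate reproduces the full scan.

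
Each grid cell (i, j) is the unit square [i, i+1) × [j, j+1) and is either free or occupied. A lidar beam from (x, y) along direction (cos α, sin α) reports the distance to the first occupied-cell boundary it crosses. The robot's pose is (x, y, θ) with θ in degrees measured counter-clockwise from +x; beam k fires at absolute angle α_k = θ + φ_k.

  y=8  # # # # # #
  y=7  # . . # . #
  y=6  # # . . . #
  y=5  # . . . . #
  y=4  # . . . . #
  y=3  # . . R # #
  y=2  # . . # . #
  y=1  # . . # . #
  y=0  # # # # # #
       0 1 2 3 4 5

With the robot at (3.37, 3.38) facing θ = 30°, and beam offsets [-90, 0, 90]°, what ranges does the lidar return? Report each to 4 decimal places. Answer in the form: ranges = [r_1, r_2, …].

beam 1: φ=-90°, α=300°
  cosα=0.5000 sinα=-0.8660 | (3,3) | tMaxX 1.2600 tMaxY 0.4388 | tΔX 2.0000 tΔY 1.1547
    t=0.4388 [y] (3,2) — stop
  → r_1 = 0.4388
beam 2: φ=0°, α=30°
  cosα=0.8660 sinα=0.5000 | (3,3) | tMaxX 0.7275 tMaxY 1.2400 | tΔX 1.1547 tΔY 2.0000
    t=0.7275 [x] (4,3) — stop
  → r_2 = 0.7275
beam 3: φ=90°, α=120°
  cosα=-0.5000 sinα=0.8660 | (3,3) | tMaxX 0.7400 tMaxY 0.7159 | tΔX 2.0000 tΔY 1.1547
    t=0.7159 [y] (3,4)
    t=0.7400 [x] (2,4)
    t=1.8706 [y] (2,5)
    t=2.7400 [x] (1,5)
    t=3.0253 [y] (1,6) — stop
  → r_3 = 3.0253

ranges = [0.4388, 0.7275, 3.0253]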